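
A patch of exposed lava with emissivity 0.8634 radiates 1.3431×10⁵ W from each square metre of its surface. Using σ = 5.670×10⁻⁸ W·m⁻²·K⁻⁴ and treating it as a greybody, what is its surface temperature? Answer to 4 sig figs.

T ≈ 1287 K

I = εσT⁴, so T = (I/εσ)^(1/4) = (1.3431×10⁵/(0.8634×5.670×10⁻⁸))^(1/4) = 1287 K.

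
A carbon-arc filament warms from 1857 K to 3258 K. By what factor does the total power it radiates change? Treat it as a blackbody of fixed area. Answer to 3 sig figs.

P ∝ T⁴, so P₂/P₁ = (T₂/T₁)⁴ = (3258/1857)⁴ = (1.75444)⁴ = 9.47.

P₂/P₁ ≈ 9.47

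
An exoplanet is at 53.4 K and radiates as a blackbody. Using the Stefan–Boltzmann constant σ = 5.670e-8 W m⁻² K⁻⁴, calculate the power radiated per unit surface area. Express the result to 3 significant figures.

Stefan–Boltzmann: I = σT⁴ = 5.670×10⁻⁸ × (53.4)⁴ = 0.461 W/m².

I ≈ 0.461 W/m²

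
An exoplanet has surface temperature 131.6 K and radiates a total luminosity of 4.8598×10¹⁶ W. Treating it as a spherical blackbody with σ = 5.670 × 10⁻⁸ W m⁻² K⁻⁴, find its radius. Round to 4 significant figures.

L = 4πR²σT⁴ ⇒ R = √(L/(4πσT⁴)).
σT⁴ = 17.0062 W/m², so R = √(4.8598×10¹⁶/(4π×17.0062)) = 1.508×10⁷ m.

R ≈ 1.508×10⁷ m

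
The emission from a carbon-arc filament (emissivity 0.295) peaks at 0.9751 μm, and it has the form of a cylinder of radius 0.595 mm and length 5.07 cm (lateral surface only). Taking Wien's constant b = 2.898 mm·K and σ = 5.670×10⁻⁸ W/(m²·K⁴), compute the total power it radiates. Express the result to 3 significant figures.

Wien's law: T = b/λ_max = 2.898×10⁻³/9.751×10⁻⁷ = 2972.00 K.
Lateral area A = 2πrL = 2π×5.95×10⁻⁴×0.0507 = 1.89542×10⁻⁴ m².
Then P = εσAT⁴ = 0.295×5.670×10⁻⁸×1.89542×10⁻⁴×(2972.00)⁴ = 247 W.

P ≈ 247 W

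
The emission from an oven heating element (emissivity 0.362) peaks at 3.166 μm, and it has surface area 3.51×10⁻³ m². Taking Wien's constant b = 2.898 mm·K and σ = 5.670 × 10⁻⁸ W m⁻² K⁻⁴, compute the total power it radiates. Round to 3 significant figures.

Wien's law: T = b/λ_max = 2.898×10⁻³/3.166×10⁻⁶ = 915.351 K.
Area A = 3.51×10⁻³ m².
Then P = εσAT⁴ = 0.362×5.670×10⁻⁸×3.51×10⁻³×(915.351)⁴ = 50.6 W.

P ≈ 50.6 W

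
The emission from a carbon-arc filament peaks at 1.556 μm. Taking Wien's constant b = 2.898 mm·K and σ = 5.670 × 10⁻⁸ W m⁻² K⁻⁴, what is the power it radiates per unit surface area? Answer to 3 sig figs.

I ≈ 6.82×10⁵ W/m²

Wien's law: T = b/λ_max = 2.898×10⁻³/1.556×10⁻⁶ = 1862.47 K.
Then I = σT⁴ = 5.670×10⁻⁸×(1862.47)⁴ = 6.82×10⁵ W/m².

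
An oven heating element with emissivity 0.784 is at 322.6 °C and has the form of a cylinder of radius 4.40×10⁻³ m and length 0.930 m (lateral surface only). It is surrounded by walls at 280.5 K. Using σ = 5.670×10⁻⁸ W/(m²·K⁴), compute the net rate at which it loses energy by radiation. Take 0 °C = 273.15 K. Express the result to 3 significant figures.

T = 322.6 °C + 273.15 = 595.75 K.
Lateral area A = 2πrL = 2π×4.40×10⁻³×0.930 = 0.0257108 m².
Net radiated power P_net = εσA(T⁴ − T₀⁴) = 0.784×5.670×10⁻⁸×0.0257108×(595.75⁴ − 280.5⁴).
T⁴ − T₀⁴ = 1.25967×10¹¹ − 6.19058×10⁹ = 1.19776×10¹¹ K⁴, so P_net = 137 W.

Net loss ≈ 137 W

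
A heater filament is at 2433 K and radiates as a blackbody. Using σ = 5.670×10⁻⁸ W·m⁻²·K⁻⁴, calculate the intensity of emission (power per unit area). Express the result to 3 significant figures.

I ≈ 1.99×10⁶ W/m²

Stefan–Boltzmann: I = σT⁴ = 5.670×10⁻⁸ × (2433)⁴ = 1.99×10⁶ W/m².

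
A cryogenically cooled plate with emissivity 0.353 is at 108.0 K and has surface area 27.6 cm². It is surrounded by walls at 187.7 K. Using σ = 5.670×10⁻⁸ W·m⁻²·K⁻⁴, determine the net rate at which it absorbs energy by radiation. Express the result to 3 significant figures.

Net gain ≈ 0.0611 W

Area A = 27.6 cm² = 2.76×10⁻³ m².
Net radiated power P_net = εσA(T⁴ − T₀⁴) = 0.353×5.670×10⁻⁸×2.76×10⁻³×(108.0⁴ − 187.7⁴).
T⁴ − T₀⁴ = 1.36049×10⁸ − 1.24124×10⁹ = -1.10519×10⁹ K⁴, so P_net = -0.0611 W — negative, meaning a net gain of 0.0611 W.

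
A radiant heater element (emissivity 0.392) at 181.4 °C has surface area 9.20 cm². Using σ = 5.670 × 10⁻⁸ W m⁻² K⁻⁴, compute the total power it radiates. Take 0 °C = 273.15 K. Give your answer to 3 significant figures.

P ≈ 0.873 W

T = 181.4 °C + 273.15 = 454.55 K.
Area A = 9.20 cm² = 9.20×10⁻⁴ m².
P = εσAT⁴ = 0.392 × 5.670×10⁻⁸ × 9.20×10⁻⁴ × (454.55)⁴ = 0.873 W.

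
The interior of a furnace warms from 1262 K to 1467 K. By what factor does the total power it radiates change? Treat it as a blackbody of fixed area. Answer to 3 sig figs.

P ∝ T⁴, so P₂/P₁ = (T₂/T₁)⁴ = (1467/1262)⁴ = (1.16244)⁴ = 1.83.

P₂/P₁ ≈ 1.83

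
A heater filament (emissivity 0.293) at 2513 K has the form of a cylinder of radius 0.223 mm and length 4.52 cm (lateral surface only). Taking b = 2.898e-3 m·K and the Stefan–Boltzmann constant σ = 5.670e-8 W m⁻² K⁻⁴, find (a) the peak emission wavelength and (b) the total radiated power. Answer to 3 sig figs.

λ_max ≈ 1.15 μm; P ≈ 42.0 W

(a) λ_max = b/T = 2.898×10⁻³/2513 = 1.153×10⁻⁶ m = 1.15 μm.
Lateral area A = 2πrL = 2π×2.23×10⁻⁴×0.0452 = 6.33320×10⁻⁵ m².
(b) P = εσAT⁴ = 0.293×5.670×10⁻⁸×6.33320×10⁻⁵×(2513)⁴ = 42.0 W.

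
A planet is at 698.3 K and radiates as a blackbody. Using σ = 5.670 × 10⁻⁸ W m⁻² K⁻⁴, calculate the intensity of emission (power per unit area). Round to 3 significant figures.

Stefan–Boltzmann: I = σT⁴ = 5.670×10⁻⁸ × (698.3)⁴ = 1.35×10⁴ W/m².

I ≈ 1.35×10⁴ W/m²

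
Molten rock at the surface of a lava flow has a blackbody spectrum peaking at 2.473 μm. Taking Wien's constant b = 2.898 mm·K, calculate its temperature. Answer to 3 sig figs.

Wien's law gives T = b/λ_max = (2.898×10⁻³ m·K)/(2.473×10⁻⁶ m) = 1.17×10³ K.

T ≈ 1.17×10³ K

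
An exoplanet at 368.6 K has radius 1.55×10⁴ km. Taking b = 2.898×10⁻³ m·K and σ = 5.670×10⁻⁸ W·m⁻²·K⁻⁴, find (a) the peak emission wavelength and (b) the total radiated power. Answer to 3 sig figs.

λ_max ≈ 7.86 μm; P ≈ 3.16×10¹⁸ W

(a) λ_max = b/T = 2.898×10⁻³/368.6 = 7.862×10⁻⁶ m = 7.86 μm.
Surface area A = 4πR² = 4π(1.55×10⁷ m)² = 3.01907×10¹⁵ m².
(b) P = σAT⁴ = 5.670×10⁻⁸×3.01907×10¹⁵×(368.6)⁴ = 3.16×10¹⁸ W.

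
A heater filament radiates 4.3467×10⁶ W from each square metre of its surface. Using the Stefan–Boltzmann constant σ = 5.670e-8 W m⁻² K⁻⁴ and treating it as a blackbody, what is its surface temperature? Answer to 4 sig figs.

T ≈ 2959 K

I = σT⁴, so T = (I/σ)^(1/4) = (4.3467×10⁶/(5.670×10⁻⁸))^(1/4) = 2959 K.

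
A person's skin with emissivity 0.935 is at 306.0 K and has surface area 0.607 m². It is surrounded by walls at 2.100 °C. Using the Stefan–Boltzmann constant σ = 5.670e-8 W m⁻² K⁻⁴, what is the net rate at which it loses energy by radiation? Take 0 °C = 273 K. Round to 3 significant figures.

Surroundings: T = 2.100 °C + 273 = 275.100 K.
Area A = 0.607 m².
Net radiated power P_net = εσA(T⁴ − T₀⁴) = 0.935×5.670×10⁻⁸×0.607×(306.0⁴ − 275.100⁴).
T⁴ − T₀⁴ = 8.76770×10⁹ − 5.72746×10⁹ = 3.04024×10⁹ K⁴, so P_net = 97.8 W.

Net loss ≈ 97.8 W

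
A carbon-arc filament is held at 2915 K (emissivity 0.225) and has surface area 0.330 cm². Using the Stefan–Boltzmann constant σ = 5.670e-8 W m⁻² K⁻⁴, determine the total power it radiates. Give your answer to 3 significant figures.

Area A = 0.330 cm² = 3.30×10⁻⁵ m².
P = εσAT⁴ = 0.225 × 5.670×10⁻⁸ × 3.30×10⁻⁵ × (2915)⁴ = 30.4 W.

P ≈ 30.4 W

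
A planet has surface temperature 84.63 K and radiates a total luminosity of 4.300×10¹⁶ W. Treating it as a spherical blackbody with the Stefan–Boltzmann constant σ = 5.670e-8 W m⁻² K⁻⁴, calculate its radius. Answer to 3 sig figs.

L = 4πR²σT⁴ ⇒ R = √(L/(4πσT⁴)).
σT⁴ = 2.90858 W/m², so R = √(4.300×10¹⁶/(4π×2.90858)) = 3.43×10⁷ m.

R ≈ 3.43×10⁷ m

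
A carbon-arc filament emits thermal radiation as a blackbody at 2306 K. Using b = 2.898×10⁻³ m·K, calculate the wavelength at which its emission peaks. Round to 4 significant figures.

Wien's displacement law: λ_max = b/T = (2.898×10⁻³ m·K)/(2306 K) = 1.2567×10⁻⁶ m.
That is 1.257 μm, in the infrared range.

λ_max ≈ 1.257 μm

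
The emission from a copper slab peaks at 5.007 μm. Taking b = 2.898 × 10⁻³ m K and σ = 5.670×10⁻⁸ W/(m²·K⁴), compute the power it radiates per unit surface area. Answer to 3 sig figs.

I ≈ 6.36×10³ W/m²

Wien's law: T = b/λ_max = 2.898×10⁻³/5.007×10⁻⁶ = 578.790 K.
Then I = σT⁴ = 5.670×10⁻⁸×(578.790)⁴ = 6.36×10³ W/m².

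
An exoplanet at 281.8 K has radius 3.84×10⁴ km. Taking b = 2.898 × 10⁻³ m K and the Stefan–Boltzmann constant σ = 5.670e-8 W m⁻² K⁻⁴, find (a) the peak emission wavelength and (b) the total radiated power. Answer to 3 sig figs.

(a) λ_max = b/T = 2.898×10⁻³/281.8 = 1.028×10⁻⁵ m = 10.3 μm.
Surface area A = 4πR² = 4π(3.84×10⁷ m)² = 1.85299×10¹⁶ m².
(b) P = σAT⁴ = 5.670×10⁻⁸×1.85299×10¹⁶×(281.8)⁴ = 6.63×10¹⁸ W.

λ_max ≈ 10.3 μm; P ≈ 6.63×10¹⁸ W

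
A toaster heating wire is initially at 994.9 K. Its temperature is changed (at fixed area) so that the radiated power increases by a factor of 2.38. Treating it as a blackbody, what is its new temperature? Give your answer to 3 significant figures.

T₂ ≈ 1.24×10³ K

P ∝ T⁴, so T₂/T₁ = (P₂/P₁)^(1/4) = (2.38)^(1/4) = 1.24206.
T₂ = 994.9 × 1.24206 = 1.24×10³ K.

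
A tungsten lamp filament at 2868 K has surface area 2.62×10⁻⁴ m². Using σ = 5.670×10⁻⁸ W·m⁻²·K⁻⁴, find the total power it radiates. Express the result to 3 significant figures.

Area A = 2.62×10⁻⁴ m².
P = σAT⁴ = 5.670×10⁻⁸ × 2.62×10⁻⁴ × (2868)⁴ = 1.01×10³ W.

P ≈ 1.01×10³ W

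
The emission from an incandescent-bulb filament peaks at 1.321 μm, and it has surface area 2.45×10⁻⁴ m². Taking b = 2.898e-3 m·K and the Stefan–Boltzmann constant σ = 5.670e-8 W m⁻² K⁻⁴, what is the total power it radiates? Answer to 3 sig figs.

P ≈ 322 W

Wien's law: T = b/λ_max = 2.898×10⁻³/1.321×10⁻⁶ = 2193.79 K.
Area A = 2.45×10⁻⁴ m².
Then P = σAT⁴ = 5.670×10⁻⁸×2.45×10⁻⁴×(2193.79)⁴ = 322 W.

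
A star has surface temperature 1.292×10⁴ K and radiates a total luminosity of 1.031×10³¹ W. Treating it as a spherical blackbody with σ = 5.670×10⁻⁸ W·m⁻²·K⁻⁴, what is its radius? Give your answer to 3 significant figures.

R ≈ 2.28×10¹⁰ m

L = 4πR²σT⁴ ⇒ R = √(L/(4πσT⁴)).
σT⁴ = 1.57991×10⁹ W/m², so R = √(1.031×10³¹/(4π×1.57991×10⁹)) = 2.28×10¹⁰ m.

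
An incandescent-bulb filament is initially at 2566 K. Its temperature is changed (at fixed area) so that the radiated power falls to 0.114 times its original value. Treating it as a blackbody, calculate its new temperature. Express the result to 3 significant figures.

T₂ ≈ 1.49×10³ K

P ∝ T⁴, so T₂/T₁ = (P₂/P₁)^(1/4) = (0.114)^(1/4) = 0.581067.
T₂ = 2566 × 0.581067 = 1.49×10³ K.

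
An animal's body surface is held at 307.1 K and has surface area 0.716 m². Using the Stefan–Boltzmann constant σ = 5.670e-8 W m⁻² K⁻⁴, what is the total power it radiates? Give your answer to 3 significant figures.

P ≈ 361 W

Area A = 0.716 m².
P = σAT⁴ = 5.670×10⁻⁸ × 0.716 × (307.1)⁴ = 361 W.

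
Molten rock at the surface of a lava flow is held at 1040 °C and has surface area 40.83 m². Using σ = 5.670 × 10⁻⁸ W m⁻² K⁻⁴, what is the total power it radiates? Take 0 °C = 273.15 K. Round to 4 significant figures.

T = 1040 °C + 273.15 = 1313.15 K.
Area A = 40.83 m².
P = σAT⁴ = 5.670×10⁻⁸ × 40.83 × (1313.15)⁴ = 6.884×10⁶ W.

P ≈ 6.884×10⁶ W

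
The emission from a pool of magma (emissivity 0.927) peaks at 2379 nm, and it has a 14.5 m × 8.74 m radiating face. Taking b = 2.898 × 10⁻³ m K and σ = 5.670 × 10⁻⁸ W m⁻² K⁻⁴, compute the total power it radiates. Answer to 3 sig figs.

P ≈ 1.47×10⁷ W

Wien's law: T = b/λ_max = 2.898×10⁻³/2.379×10⁻⁶ = 1218.16 K.
Area A = 14.5 × 8.74 = 126.73 m².
Then P = εσAT⁴ = 0.927×5.670×10⁻⁸×126.73×(1218.16)⁴ = 1.47×10⁷ W.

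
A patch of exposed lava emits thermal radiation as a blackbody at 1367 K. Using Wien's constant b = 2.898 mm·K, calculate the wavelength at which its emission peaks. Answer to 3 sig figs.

λ_max ≈ 2.12×10³ nm

Wien's displacement law: λ_max = b/T = (2.898×10⁻³ m·K)/(1367 K) = 2.120×10⁻⁶ m.
That is 2.12×10³ nm, in the infrared range.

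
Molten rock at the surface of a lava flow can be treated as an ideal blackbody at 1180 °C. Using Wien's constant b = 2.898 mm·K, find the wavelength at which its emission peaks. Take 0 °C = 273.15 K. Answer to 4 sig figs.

λ_max ≈ 1.994 μm

T = 1180 °C + 273.15 = 1453.15 K.
Wien's displacement law: λ_max = b/T = (2.898×10⁻³ m·K)/(1453.15 K) = 1.9943×10⁻⁶ m.
That is 1.994 μm, in the infrared range.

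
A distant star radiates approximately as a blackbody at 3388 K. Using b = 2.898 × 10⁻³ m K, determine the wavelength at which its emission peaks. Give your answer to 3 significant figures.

Wien's displacement law: λ_max = b/T = (2.898×10⁻³ m·K)/(3388 K) = 8.554×10⁻⁷ m.
That is 855 nm, in the infrared range.

λ_max ≈ 855 nm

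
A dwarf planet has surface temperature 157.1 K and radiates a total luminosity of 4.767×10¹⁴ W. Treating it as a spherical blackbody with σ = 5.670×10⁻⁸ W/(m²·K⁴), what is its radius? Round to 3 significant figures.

R ≈ 1.05×10⁶ m

L = 4πR²σT⁴ ⇒ R = √(L/(4πσT⁴)).
σT⁴ = 34.5373 W/m², so R = √(4.767×10¹⁴/(4π×34.5373)) = 1.05×10⁶ m.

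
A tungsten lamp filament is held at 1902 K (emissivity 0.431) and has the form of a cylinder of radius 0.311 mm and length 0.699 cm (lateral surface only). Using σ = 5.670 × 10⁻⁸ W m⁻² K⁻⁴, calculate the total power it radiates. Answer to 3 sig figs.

Lateral area A = 2πrL = 2π×3.11×10⁻⁴×6.99×10⁻³ = 1.36590×10⁻⁵ m².
P = εσAT⁴ = 0.431 × 5.670×10⁻⁸ × 1.36590×10⁻⁵ × (1902)⁴ = 4.37 W.

P ≈ 4.37 W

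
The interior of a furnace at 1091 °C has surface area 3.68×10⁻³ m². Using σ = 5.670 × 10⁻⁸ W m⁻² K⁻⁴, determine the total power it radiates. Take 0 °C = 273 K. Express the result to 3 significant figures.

P ≈ 722 W

T = 1091 °C + 273 = 1364 K.
Area A = 3.68×10⁻³ m².
P = σAT⁴ = 5.670×10⁻⁸ × 3.68×10⁻³ × (1364)⁴ = 722 W.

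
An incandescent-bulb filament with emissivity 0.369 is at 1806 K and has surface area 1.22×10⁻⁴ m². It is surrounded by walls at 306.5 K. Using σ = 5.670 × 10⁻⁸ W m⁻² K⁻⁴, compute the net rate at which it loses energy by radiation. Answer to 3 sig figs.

Net loss ≈ 27.1 W

Area A = 1.22×10⁻⁴ m².
Net radiated power P_net = εσA(T⁴ − T₀⁴) = 0.369×5.670×10⁻⁸×1.22×10⁻⁴×(1806⁴ − 306.5⁴).
T⁴ − T₀⁴ = 1.06383×10¹³ − 8.82515×10⁹ = 1.06295×10¹³ K⁴, so P_net = 27.1 W.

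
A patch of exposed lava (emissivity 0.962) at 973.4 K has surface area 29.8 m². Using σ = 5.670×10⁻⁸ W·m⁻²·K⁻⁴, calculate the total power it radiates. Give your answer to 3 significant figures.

Area A = 29.8 m².
P = εσAT⁴ = 0.962 × 5.670×10⁻⁸ × 29.8 × (973.4)⁴ = 1.46×10⁶ W.

P ≈ 1.46×10⁶ W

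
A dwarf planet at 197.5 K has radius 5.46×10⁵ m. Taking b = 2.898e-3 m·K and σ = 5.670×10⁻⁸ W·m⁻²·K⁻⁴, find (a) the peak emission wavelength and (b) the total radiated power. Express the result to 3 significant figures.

λ_max ≈ 14.7 μm; P ≈ 3.23×10¹⁴ W

(a) λ_max = b/T = 2.898×10⁻³/197.5 = 1.467×10⁻⁵ m = 14.7 μm.
Surface area A = 4πR² = 4π(5.46×10⁵ m)² = 3.74624×10¹² m².
(b) P = σAT⁴ = 5.670×10⁻⁸×3.74624×10¹²×(197.5)⁴ = 3.23×10¹⁴ W.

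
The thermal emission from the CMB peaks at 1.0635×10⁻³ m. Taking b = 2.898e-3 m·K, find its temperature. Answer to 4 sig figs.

T ≈ 2.725 K

Wien's law gives T = b/λ_max = (2.898×10⁻³ m·K)/(1.0635×10⁻³ m) = 2.725 K.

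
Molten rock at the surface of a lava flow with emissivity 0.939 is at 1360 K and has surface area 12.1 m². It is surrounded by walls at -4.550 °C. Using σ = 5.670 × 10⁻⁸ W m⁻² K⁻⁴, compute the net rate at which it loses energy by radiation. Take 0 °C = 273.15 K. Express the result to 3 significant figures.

Net loss ≈ 2.20×10⁶ W

Surroundings: T = -4.550 °C + 273.15 = 268.600 K.
Area A = 12.1 m².
Net radiated power P_net = εσA(T⁴ − T₀⁴) = 0.939×5.670×10⁻⁸×12.1×(1360⁴ − 268.600⁴).
T⁴ − T₀⁴ = 3.42102×10¹² − 5.20504×10⁹ = 3.41581×10¹² K⁴, so P_net = 2.20×10⁶ W.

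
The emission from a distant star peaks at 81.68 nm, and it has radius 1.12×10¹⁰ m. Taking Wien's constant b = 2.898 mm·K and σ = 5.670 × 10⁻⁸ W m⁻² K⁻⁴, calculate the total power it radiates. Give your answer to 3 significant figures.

Wien's law: T = b/λ_max = 2.898×10⁻³/8.168×10⁻⁸ = 35479.9 K.
Surface area A = 4πR² = 4π(1.12×10¹⁰ m)² = 1.57633×10²¹ m².
Then P = σAT⁴ = 5.670×10⁻⁸×1.57633×10²¹×(35479.9)⁴ = 1.42×10³² W.

P ≈ 1.42×10³² W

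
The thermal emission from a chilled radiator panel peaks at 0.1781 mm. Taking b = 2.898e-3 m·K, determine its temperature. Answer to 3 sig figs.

Wien's law gives T = b/λ_max = (2.898×10⁻³ m·K)/(1.781×10⁻⁴ m) = 16.3 K.

T ≈ 16.3 K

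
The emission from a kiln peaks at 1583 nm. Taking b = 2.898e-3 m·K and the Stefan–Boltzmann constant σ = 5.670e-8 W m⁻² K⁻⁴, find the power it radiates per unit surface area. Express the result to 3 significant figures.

Wien's law: T = b/λ_max = 2.898×10⁻³/1.583×10⁻⁶ = 1830.70 K.
Then I = σT⁴ = 5.670×10⁻⁸×(1830.70)⁴ = 6.37×10⁵ W/m².

I ≈ 6.37×10⁵ W/m²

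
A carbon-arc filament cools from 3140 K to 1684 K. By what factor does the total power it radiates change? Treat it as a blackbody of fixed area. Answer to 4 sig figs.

P ∝ T⁴, so P₂/P₁ = (T₂/T₁)⁴ = (1684/3140)⁴ = (0.536306)⁴ = 0.08273.

P₂/P₁ ≈ 0.08273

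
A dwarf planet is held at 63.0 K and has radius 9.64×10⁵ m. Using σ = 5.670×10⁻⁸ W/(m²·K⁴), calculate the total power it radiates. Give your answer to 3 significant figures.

P ≈ 1.04×10¹³ W

Surface area A = 4πR² = 4π(9.64×10⁵ m)² = 1.16779×10¹³ m².
P = σAT⁴ = 5.670×10⁻⁸ × 1.16779×10¹³ × (63.0)⁴ = 1.04×10¹³ W.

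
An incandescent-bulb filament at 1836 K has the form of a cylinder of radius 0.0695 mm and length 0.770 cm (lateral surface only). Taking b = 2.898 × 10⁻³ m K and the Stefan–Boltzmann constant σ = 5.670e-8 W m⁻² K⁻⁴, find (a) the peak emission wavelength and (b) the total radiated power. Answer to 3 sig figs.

(a) λ_max = b/T = 2.898×10⁻³/1836 = 1.578×10⁻⁶ m = 1.58×10³ nm.
Lateral area A = 2πrL = 2π×6.95×10⁻⁵×7.70×10⁻³ = 3.36245×10⁻⁶ m².
(b) P = σAT⁴ = 5.670×10⁻⁸×3.36245×10⁻⁶×(1836)⁴ = 2.17 W.

λ_max ≈ 1.58×10³ nm; P ≈ 2.17 W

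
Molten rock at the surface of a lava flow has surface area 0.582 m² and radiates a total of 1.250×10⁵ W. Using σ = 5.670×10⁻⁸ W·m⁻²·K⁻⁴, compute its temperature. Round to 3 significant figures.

T ≈ 1.40×10³ K

Area A = 0.582 m².
P = σAT⁴ ⇒ T = (P/(σA))^(1/4) = (1.250×10⁵/(5.670×10⁻⁸×0.582))^(1/4) = 1.40×10³ K.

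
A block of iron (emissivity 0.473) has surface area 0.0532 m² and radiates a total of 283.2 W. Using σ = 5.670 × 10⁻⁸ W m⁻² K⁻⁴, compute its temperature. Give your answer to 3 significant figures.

Area A = 0.0532 m².
P = εσAT⁴ ⇒ T = (P/(εσA))^(1/4) = (283.2/(0.473×5.670×10⁻⁸×0.0532))^(1/4) = 667 K.

T ≈ 667 K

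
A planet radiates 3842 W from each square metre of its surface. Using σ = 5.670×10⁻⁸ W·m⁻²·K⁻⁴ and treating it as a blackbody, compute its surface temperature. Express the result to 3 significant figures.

T ≈ 510 K

I = σT⁴, so T = (I/σ)^(1/4) = (3842/(5.670×10⁻⁸))^(1/4) = 510 K.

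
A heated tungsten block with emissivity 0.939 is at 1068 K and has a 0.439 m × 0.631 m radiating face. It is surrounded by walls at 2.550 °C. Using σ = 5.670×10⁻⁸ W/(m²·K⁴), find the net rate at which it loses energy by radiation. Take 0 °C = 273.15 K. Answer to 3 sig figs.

Surroundings: T = 2.550 °C + 273.15 = 275.700 K.
Area A = 0.439 × 0.631 = 0.277009 m².
Net radiated power P_net = εσA(T⁴ − T₀⁴) = 0.939×5.670×10⁻⁸×0.277009×(1068⁴ − 275.700⁴).
T⁴ − T₀⁴ = 1.30102×10¹² − 5.77759×10⁹ = 1.29524×10¹² K⁴, so P_net = 1.91×10⁴ W.

Net loss ≈ 1.91×10⁴ W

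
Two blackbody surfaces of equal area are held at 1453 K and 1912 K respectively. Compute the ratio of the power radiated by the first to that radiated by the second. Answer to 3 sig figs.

With equal areas, P₁/P₂ = (T₁/T₂)⁴ = (1453/1912)⁴ = 0.334.

P₁/P₂ ≈ 0.334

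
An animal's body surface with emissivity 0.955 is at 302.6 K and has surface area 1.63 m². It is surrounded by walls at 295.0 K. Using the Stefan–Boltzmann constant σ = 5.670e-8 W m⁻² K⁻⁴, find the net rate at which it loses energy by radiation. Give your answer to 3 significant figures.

Net loss ≈ 71.6 W

Area A = 1.63 m².
Net radiated power P_net = εσA(T⁴ − T₀⁴) = 0.955×5.670×10⁻⁸×1.63×(302.6⁴ − 295.0⁴).
T⁴ − T₀⁴ = 8.38447×10⁹ − 7.57335×10⁹ = 8.11120×10⁸ K⁴, so P_net = 71.6 W.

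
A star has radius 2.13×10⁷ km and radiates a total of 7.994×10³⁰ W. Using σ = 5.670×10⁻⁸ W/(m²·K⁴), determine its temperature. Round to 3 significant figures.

T ≈ 1.25×10⁴ K

Surface area A = 4πR² = 4π(2.13×10¹⁰ m)² = 5.70124×10²¹ m².
P = σAT⁴ ⇒ T = (P/(σA))^(1/4) = (7.994×10³⁰/(5.670×10⁻⁸×5.70124×10²¹))^(1/4) = 1.25×10⁴ K.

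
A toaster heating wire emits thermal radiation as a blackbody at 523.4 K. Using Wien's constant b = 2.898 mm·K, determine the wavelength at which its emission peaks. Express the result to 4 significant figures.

λ_max ≈ 5.537 μm

Wien's displacement law: λ_max = b/T = (2.898×10⁻³ m·K)/(523.4 K) = 5.5369×10⁻⁶ m.
That is 5.537 μm, in the infrared range.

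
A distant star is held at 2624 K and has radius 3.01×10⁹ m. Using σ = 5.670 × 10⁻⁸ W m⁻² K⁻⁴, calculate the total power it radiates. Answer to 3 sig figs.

P ≈ 3.06×10²⁶ W

Surface area A = 4πR² = 4π(3.01×10⁹ m)² = 1.13853×10²⁰ m².
P = σAT⁴ = 5.670×10⁻⁸ × 1.13853×10²⁰ × (2624)⁴ = 3.06×10²⁶ W.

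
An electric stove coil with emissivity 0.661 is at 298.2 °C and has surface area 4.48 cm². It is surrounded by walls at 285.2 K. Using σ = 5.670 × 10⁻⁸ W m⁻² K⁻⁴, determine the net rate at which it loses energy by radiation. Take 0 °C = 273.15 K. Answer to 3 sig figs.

Net loss ≈ 1.68 W

T = 298.2 °C + 273.15 = 571.35 K.
Area A = 4.48 cm² = 4.48×10⁻⁴ m².
Net radiated power P_net = εσA(T⁴ − T₀⁴) = 0.661×5.670×10⁻⁸×4.48×10⁻⁴×(571.35⁴ − 285.2⁴).
T⁴ − T₀⁴ = 1.06564×10¹¹ − 6.61604×10⁹ = 9.99480×10¹⁰ K⁴, so P_net = 1.68 W.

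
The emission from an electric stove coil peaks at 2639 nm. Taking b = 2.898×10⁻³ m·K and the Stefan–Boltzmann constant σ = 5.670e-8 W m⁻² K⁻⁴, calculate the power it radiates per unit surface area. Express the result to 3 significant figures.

Wien's law: T = b/λ_max = 2.898×10⁻³/2.639×10⁻⁶ = 1098.14 K.
Then I = σT⁴ = 5.670×10⁻⁸×(1098.14)⁴ = 8.25×10⁴ W/m².

I ≈ 8.25×10⁴ W/m²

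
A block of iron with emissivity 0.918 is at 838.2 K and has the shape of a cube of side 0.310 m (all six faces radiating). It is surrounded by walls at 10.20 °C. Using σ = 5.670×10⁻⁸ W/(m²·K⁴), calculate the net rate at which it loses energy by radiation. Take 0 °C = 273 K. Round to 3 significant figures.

Net loss ≈ 1.46×10⁴ W

Surroundings: T = 10.20 °C + 273 = 283.20 K.
Area A = 6s² = 6×(0.310 m)² = 0.5766 m².
Net radiated power P_net = εσA(T⁴ − T₀⁴) = 0.918×5.670×10⁻⁸×0.5766×(838.2⁴ − 283.20⁴).
T⁴ − T₀⁴ = 4.93618×10¹¹ − 6.43240×10⁹ = 4.87186×10¹¹ K⁴, so P_net = 1.46×10⁴ W.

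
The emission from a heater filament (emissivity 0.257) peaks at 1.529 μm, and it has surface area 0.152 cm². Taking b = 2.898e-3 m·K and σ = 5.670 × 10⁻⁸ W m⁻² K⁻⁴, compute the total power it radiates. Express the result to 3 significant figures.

Wien's law: T = b/λ_max = 2.898×10⁻³/1.529×10⁻⁶ = 1895.36 K.
Area A = 0.152 cm² = 1.52×10⁻⁵ m².
Then P = εσAT⁴ = 0.257×5.670×10⁻⁸×1.52×10⁻⁵×(1895.36)⁴ = 2.86 W.

P ≈ 2.86 W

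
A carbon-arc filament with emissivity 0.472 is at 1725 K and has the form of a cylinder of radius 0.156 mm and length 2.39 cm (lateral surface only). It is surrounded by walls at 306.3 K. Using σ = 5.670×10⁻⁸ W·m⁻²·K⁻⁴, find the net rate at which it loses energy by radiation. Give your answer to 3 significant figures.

Net loss ≈ 5.55 W

Lateral area A = 2πrL = 2π×1.56×10⁻⁴×0.0239 = 2.34262×10⁻⁵ m².
Net radiated power P_net = εσA(T⁴ − T₀⁴) = 0.472×5.670×10⁻⁸×2.34262×10⁻⁵×(1725⁴ − 306.3⁴).
T⁴ − T₀⁴ = 8.85434×10¹² − 8.80213×10⁹ = 8.84554×10¹² K⁴, so P_net = 5.55 W.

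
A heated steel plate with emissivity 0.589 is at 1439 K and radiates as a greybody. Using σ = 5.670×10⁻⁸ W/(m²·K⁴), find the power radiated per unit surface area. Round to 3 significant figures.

Stefan–Boltzmann: I = εσT⁴ = 0.589 × 5.670×10⁻⁸ × (1439)⁴ = 1.43×10⁵ W/m².

I ≈ 1.43×10⁵ W/m²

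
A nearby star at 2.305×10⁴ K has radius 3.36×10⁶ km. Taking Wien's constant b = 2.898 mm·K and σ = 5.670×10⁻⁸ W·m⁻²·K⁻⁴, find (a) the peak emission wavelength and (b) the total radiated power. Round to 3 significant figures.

λ_max ≈ 126 nm; P ≈ 2.27×10³⁰ W

(a) λ_max = b/T = 2.898×10⁻³/2.305×10⁴ = 1.257×10⁻⁷ m = 126 nm.
Surface area A = 4πR² = 4π(3.36×10⁹ m)² = 1.41869×10²⁰ m².
(b) P = σAT⁴ = 5.670×10⁻⁸×1.41869×10²⁰×(2.305×10⁴)⁴ = 2.27×10³⁰ W.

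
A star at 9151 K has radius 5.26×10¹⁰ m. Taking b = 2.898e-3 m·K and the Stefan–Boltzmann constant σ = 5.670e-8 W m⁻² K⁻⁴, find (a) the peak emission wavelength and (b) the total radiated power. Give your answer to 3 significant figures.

(a) λ_max = b/T = 2.898×10⁻³/9151 = 3.167×10⁻⁷ m = 0.317 μm.
Surface area A = 4πR² = 4π(5.26×10¹⁰ m)² = 3.47681×10²² m².
(b) P = σAT⁴ = 5.670×10⁻⁸×3.47681×10²²×(9151)⁴ = 1.38×10³¹ W.

λ_max ≈ 0.317 μm; P ≈ 1.38×10³¹ W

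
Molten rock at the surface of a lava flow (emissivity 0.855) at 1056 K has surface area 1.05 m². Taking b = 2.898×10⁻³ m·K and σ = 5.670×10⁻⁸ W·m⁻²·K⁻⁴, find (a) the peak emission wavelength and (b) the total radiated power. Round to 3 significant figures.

(a) λ_max = b/T = 2.898×10⁻³/1056 = 2.744×10⁻⁶ m = 2.74×10³ nm.
Area A = 1.05 m².
(b) P = εσAT⁴ = 0.855×5.670×10⁻⁸×1.05×(1056)⁴ = 6.33×10⁴ W.

λ_max ≈ 2.74×10³ nm; P ≈ 6.33×10⁴ W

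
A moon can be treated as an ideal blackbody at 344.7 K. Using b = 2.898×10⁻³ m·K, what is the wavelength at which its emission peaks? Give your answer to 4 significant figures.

λ_max ≈ 8.407 μm

Wien's displacement law: λ_max = b/T = (2.898×10⁻³ m·K)/(344.7 K) = 8.4073×10⁻⁶ m.
That is 8.407 μm, in the infrared range.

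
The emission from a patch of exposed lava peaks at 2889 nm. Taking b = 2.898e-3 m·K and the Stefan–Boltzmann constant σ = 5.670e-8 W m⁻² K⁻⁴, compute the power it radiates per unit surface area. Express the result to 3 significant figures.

Wien's law: T = b/λ_max = 2.898×10⁻³/2.889×10⁻⁶ = 1003.12 K.
Then I = σT⁴ = 5.670×10⁻⁸×(1003.12)⁴ = 5.74×10⁴ W/m².

I ≈ 5.74×10⁴ W/m²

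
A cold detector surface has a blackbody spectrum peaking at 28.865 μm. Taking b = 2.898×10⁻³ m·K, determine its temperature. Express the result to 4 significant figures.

Wien's law gives T = b/λ_max = (2.898×10⁻³ m·K)/(2.8865×10⁻⁵ m) = 100.4 K.

T ≈ 100.4 K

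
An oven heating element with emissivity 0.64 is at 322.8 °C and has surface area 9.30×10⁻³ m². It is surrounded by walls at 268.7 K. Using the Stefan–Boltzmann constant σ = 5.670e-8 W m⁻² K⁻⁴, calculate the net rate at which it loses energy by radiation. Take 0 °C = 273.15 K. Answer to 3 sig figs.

T = 322.8 °C + 273.15 = 595.95 K.
Area A = 9.30×10⁻³ m².
Net radiated power P_net = εσA(T⁴ − T₀⁴) = 0.64×5.670×10⁻⁸×9.30×10⁻³×(595.95⁴ − 268.7⁴).
T⁴ − T₀⁴ = 1.26136×10¹¹ − 5.21280×10⁹ = 1.20923×10¹¹ K⁴, so P_net = 40.8 W.

Net loss ≈ 40.8 W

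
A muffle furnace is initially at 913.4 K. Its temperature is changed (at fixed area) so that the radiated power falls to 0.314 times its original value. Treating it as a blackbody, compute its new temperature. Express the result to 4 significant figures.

P ∝ T⁴, so T₂/T₁ = (P₂/P₁)^(1/4) = (0.314)^(1/4) = 0.748570.
T₂ = 913.4 × 0.748570 = 683.7 K.

T₂ ≈ 683.7 K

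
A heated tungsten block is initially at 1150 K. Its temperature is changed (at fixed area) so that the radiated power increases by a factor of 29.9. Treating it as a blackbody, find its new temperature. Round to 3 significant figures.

T₂ ≈ 2.69×10³ K

P ∝ T⁴, so T₂/T₁ = (P₂/P₁)^(1/4) = (29.9)^(1/4) = 2.33839.
T₂ = 1150 × 2.33839 = 2.69×10³ K.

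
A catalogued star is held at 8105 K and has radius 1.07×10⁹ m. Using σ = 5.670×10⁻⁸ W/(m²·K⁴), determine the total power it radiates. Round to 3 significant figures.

P ≈ 3.52×10²⁷ W

Surface area A = 4πR² = 4π(1.07×10⁹ m)² = 1.43872×10¹⁹ m².
P = σAT⁴ = 5.670×10⁻⁸ × 1.43872×10¹⁹ × (8105)⁴ = 3.52×10²⁷ W.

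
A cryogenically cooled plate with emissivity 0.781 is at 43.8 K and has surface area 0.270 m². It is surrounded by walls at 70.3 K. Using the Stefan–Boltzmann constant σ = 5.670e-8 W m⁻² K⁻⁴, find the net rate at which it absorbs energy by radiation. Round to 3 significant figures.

Area A = 0.270 m².
Net radiated power P_net = εσA(T⁴ − T₀⁴) = 0.781×5.670×10⁻⁸×0.270×(43.8⁴ − 70.3⁴).
T⁴ − T₀⁴ = 3.68041×10⁶ − 2.44243×10⁷ = -2.07439×10⁷ K⁴, so P_net = -0.248 W — negative, meaning a net gain of 0.248 W.

Net gain ≈ 0.248 W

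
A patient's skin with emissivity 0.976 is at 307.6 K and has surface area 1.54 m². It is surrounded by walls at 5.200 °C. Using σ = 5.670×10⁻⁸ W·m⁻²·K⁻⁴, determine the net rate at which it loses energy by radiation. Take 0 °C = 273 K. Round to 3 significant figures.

Net loss ≈ 252 W

Surroundings: T = 5.200 °C + 273 = 278.200 K.
Area A = 1.54 m².
Net radiated power P_net = εσA(T⁴ − T₀⁴) = 0.976×5.670×10⁻⁸×1.54×(307.6⁴ − 278.200⁴).
T⁴ − T₀⁴ = 8.95252×10⁹ − 5.99002×10⁹ = 2.96250×10⁹ K⁴, so P_net = 252 W.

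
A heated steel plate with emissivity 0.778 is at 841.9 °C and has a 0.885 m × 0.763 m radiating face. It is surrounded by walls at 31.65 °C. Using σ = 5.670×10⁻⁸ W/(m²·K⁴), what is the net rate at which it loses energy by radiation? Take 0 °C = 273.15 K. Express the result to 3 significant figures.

T = 841.9 °C + 273.15 = 1115.05 K.
Surroundings: T = 31.65 °C + 273.15 = 304.80 K.
Area A = 0.885 × 0.763 = 0.675255 m².
Net radiated power P_net = εσA(T⁴ − T₀⁴) = 0.778×5.670×10⁻⁸×0.675255×(1115.05⁴ − 304.80⁴).
T⁴ − T₀⁴ = 1.54589×10¹² − 8.63097×10⁹ = 1.53726×10¹² K⁴, so P_net = 4.58×10⁴ W.

Net loss ≈ 4.58×10⁴ W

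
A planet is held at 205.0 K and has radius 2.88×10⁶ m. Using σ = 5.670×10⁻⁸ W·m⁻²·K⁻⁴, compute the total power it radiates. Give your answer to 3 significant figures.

Surface area A = 4πR² = 4π(2.88×10⁶ m)² = 1.04231×10¹⁴ m².
P = σAT⁴ = 5.670×10⁻⁸ × 1.04231×10¹⁴ × (205.0)⁴ = 1.04×10¹⁶ W.

P ≈ 1.04×10¹⁶ W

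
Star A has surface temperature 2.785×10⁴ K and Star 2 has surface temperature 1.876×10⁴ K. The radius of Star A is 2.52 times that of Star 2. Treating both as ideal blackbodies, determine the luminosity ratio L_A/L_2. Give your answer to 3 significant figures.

L_A/L_2 ≈ 30.8

L ∝ R²T⁴, so L_A/L_2 = (R_A/R_2)²(T_A/T_2)⁴ = (2.52)² × (2.785×10⁴/1.876×10⁴)⁴ = 6.3504 × 4.85702 = 30.8.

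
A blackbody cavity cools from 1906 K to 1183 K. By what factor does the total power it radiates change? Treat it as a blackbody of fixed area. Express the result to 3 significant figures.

P ∝ T⁴, so P₂/P₁ = (T₂/T₁)⁴ = (1183/1906)⁴ = (0.620672)⁴ = 0.148.

P₂/P₁ ≈ 0.148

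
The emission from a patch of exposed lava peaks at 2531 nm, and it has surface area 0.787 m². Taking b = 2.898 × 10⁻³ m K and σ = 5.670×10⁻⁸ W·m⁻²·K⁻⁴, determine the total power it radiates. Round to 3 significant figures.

Wien's law: T = b/λ_max = 2.898×10⁻³/2.531×10⁻⁶ = 1145.00 K.
Area A = 0.787 m².
Then P = σAT⁴ = 5.670×10⁻⁸×0.787×(1145.00)⁴ = 7.67×10⁴ W.

P ≈ 7.67×10⁴ W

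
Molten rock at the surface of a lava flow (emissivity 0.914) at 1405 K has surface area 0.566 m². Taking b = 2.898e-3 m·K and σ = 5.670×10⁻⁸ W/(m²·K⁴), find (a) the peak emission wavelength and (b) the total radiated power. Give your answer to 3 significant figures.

λ_max ≈ 2.06×10³ nm; P ≈ 1.14×10⁵ W

(a) λ_max = b/T = 2.898×10⁻³/1405 = 2.063×10⁻⁶ m = 2.06×10³ nm.
Area A = 0.566 m².
(b) P = εσAT⁴ = 0.914×5.670×10⁻⁸×0.566×(1405)⁴ = 1.14×10⁵ W.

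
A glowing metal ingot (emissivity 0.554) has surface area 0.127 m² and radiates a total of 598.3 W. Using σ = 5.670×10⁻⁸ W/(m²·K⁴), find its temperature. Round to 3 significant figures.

Area A = 0.127 m².
P = εσAT⁴ ⇒ T = (P/(εσA))^(1/4) = (598.3/(0.554×5.670×10⁻⁸×0.127))^(1/4) = 622 K.

T ≈ 622 K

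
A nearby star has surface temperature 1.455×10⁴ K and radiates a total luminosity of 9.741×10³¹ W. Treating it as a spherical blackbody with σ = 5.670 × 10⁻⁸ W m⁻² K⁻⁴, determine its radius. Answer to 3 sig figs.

L = 4πR²σT⁴ ⇒ R = √(L/(4πσT⁴)).
σT⁴ = 2.54118×10⁹ W/m², so R = √(9.741×10³¹/(4π×2.54118×10⁹)) = 5.52×10¹⁰ m.

R ≈ 5.52×10¹⁰ m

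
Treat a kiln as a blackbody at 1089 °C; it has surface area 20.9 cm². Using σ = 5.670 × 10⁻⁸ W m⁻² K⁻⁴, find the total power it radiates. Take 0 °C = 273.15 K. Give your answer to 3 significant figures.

T = 1089 °C + 273.15 = 1362.15 K.
Area A = 20.9 cm² = 2.09×10⁻³ m².
P = σAT⁴ = 5.670×10⁻⁸ × 2.09×10⁻³ × (1362.15)⁴ = 408 W.

P ≈ 408 W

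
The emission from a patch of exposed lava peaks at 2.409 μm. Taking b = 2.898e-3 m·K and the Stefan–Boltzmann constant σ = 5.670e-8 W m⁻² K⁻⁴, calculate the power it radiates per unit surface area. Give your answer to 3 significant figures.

Wien's law: T = b/λ_max = 2.898×10⁻³/2.409×10⁻⁶ = 1202.99 K.
Then I = σT⁴ = 5.670×10⁻⁸×(1202.99)⁴ = 1.19×10⁵ W/m².

I ≈ 1.19×10⁵ W/m²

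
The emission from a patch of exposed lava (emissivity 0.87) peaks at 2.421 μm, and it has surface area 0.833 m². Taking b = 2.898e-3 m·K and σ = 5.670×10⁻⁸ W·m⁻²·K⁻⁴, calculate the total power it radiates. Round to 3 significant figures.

Wien's law: T = b/λ_max = 2.898×10⁻³/2.421×10⁻⁶ = 1197.03 K.
Area A = 0.833 m².
Then P = εσAT⁴ = 0.87×5.670×10⁻⁸×0.833×(1197.03)⁴ = 8.44×10⁴ W.

P ≈ 8.44×10⁴ W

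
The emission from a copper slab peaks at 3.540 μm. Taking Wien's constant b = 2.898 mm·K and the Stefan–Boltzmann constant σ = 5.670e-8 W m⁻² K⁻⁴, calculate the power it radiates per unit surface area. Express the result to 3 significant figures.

I ≈ 2.55×10⁴ W/m²

Wien's law: T = b/λ_max = 2.898×10⁻³/3.540×10⁻⁶ = 818.644 K.
Then I = σT⁴ = 5.670×10⁻⁸×(818.644)⁴ = 2.55×10⁴ W/m².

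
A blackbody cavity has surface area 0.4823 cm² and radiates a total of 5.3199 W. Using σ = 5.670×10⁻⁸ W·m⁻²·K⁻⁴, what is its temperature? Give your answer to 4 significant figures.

Area A = 0.4823 cm² = 4.823×10⁻⁵ m².
P = σAT⁴ ⇒ T = (P/(σA))^(1/4) = (5.3199/(5.670×10⁻⁸×4.823×10⁻⁵))^(1/4) = 1181 K.

T ≈ 1181 K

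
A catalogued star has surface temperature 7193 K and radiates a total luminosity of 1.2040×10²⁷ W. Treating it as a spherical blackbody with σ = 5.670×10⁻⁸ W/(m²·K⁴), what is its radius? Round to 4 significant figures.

R ≈ 7.945×10⁸ m

L = 4πR²σT⁴ ⇒ R = √(L/(4πσT⁴)).
σT⁴ = 1.51783×10⁸ W/m², so R = √(1.2040×10²⁷/(4π×1.51783×10⁸)) = 7.945×10⁸ m.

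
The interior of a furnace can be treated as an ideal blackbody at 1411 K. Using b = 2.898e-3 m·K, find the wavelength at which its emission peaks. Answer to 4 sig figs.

Wien's displacement law: λ_max = b/T = (2.898×10⁻³ m·K)/(1411 K) = 2.0539×10⁻⁶ m.
That is 2054 nm, in the infrared range.

λ_max ≈ 2054 nm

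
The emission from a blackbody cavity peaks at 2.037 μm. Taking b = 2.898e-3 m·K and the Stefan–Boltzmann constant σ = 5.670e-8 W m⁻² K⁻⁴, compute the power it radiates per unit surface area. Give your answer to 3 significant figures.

Wien's law: T = b/λ_max = 2.898×10⁻³/2.037×10⁻⁶ = 1422.68 K.
Then I = σT⁴ = 5.670×10⁻⁸×(1422.68)⁴ = 2.32×10⁵ W/m².

I ≈ 2.32×10⁵ W/m²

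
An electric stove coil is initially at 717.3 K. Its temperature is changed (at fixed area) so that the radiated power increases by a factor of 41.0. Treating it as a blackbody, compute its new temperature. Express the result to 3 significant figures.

T₂ ≈ 1.82×10³ K

P ∝ T⁴, so T₂/T₁ = (P₂/P₁)^(1/4) = (41.0)^(1/4) = 2.53044.
T₂ = 717.3 × 2.53044 = 1.82×10³ K.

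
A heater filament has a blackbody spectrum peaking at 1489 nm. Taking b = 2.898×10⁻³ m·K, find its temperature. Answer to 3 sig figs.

Wien's law gives T = b/λ_max = (2.898×10⁻³ m·K)/(1.489×10⁻⁶ m) = 1.95×10³ K.

T ≈ 1.95×10³ K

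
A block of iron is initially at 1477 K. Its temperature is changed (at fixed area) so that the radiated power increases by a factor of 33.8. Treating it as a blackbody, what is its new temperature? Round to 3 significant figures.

P ∝ T⁴, so T₂/T₁ = (P₂/P₁)^(1/4) = (33.8)^(1/4) = 2.41118.
T₂ = 1477 × 2.41118 = 3.56×10³ K.

T₂ ≈ 3.56×10³ K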